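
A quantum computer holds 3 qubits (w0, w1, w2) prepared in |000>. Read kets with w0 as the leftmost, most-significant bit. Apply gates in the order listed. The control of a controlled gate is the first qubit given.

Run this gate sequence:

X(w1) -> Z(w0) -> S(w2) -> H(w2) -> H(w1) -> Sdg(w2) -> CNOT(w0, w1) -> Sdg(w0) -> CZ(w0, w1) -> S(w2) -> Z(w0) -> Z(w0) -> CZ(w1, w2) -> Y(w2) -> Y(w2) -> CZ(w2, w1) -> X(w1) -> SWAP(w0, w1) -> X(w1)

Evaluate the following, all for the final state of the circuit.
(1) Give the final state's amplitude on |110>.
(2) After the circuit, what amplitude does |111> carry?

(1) The amplitude on |110> is 1/2.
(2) |111> carries amplitude 1/2 in the final state.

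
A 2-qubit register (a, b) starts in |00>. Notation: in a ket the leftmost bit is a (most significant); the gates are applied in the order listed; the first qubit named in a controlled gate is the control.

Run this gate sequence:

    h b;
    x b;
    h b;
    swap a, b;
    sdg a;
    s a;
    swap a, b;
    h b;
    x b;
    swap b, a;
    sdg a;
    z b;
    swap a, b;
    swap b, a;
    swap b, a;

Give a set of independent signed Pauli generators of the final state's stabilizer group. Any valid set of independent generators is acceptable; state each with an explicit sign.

One valid set of independent stabilizer generators is -IY, +ZI (any independent generating set of the same group is equally correct). Key observation: gates 2-9 undo each other exactly, leaving only the rest of the circuit to track.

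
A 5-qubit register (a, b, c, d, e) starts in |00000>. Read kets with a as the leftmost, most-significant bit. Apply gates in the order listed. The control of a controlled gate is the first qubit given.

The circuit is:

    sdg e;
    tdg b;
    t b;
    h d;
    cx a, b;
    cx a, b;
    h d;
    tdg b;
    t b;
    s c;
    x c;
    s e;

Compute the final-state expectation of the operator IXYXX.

In the final state, IXYXX has expectation 0.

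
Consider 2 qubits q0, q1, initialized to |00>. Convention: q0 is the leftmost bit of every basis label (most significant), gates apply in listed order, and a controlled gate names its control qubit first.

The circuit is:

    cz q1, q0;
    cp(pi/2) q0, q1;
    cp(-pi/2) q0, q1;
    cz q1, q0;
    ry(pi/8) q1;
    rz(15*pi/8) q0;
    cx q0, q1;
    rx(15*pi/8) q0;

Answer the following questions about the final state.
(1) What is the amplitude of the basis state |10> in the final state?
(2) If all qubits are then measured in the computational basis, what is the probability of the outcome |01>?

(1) |10> carries amplitude sqrt(2 - sqrt(2))*exp(9*I*pi/16)/4 in the final state. Key observation: gates 1-4 undo each other exactly, leaving only the rest of the circuit to track.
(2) The probability of measuring |01> is 1/8 - sqrt(2)/16.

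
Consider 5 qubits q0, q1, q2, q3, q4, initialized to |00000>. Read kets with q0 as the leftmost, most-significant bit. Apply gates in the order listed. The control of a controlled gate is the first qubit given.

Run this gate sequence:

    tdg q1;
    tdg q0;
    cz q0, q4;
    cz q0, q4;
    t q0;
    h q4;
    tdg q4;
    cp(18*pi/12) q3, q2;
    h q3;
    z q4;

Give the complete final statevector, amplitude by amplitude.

The resulting statevector has amplitude 1/2 on |00000>, exp(3*I*pi/4)/2 on |00001>, 1/2 on |00010>, exp(3*I*pi/4)/2 on |00011>, and 0 on every other basis state. Key observation: the block from step 2 through step 5 cancels to the identity and can be dropped.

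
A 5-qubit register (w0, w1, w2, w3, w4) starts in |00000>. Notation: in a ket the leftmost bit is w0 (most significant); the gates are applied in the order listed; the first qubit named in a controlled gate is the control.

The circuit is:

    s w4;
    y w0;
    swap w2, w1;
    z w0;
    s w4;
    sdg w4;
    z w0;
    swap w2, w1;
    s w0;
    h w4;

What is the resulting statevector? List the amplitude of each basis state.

The final amplitudes are -sqrt(2)/2 on |10000>, -sqrt(2)/2 on |10001>, and 0 on every other basis state.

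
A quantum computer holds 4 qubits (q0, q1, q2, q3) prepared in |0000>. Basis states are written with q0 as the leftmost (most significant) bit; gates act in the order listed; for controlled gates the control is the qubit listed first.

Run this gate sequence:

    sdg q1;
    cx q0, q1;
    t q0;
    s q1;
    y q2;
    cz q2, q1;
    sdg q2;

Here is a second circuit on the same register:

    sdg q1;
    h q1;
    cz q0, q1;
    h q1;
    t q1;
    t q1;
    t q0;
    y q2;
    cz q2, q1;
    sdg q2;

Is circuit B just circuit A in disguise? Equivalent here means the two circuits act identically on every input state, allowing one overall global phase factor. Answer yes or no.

Yes: on every input state the two circuits agree up to one overall phase factor.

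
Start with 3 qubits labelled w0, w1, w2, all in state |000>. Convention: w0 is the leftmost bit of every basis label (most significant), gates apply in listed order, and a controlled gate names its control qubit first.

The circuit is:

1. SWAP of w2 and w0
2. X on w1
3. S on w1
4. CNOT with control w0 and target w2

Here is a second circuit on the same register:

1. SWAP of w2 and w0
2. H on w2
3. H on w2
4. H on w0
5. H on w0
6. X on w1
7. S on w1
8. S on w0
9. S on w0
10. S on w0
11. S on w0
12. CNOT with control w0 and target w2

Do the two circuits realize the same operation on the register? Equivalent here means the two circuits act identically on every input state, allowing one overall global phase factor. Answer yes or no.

Yes, they are equivalent — the unitaries differ by at most a global phase.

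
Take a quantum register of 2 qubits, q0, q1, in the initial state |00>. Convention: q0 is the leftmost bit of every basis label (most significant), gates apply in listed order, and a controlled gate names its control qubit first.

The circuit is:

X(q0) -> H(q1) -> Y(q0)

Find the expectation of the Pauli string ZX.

The observable ZX averages to 1.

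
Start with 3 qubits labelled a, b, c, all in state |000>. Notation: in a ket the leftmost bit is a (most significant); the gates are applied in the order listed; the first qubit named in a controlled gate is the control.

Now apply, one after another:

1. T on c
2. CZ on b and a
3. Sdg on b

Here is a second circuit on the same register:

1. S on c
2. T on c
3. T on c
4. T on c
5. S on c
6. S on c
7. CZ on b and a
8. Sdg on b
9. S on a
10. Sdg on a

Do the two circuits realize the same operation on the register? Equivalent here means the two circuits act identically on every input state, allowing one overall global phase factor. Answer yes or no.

Yes: on every input state the two circuits agree up to one overall phase factor.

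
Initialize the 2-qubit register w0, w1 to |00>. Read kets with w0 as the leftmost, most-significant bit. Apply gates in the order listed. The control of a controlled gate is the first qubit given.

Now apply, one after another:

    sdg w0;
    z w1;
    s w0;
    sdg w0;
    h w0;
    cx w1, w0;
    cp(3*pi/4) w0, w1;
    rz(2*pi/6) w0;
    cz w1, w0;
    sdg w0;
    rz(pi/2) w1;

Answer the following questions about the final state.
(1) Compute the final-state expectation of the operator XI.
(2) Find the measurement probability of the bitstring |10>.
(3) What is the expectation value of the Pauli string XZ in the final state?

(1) The expectation value of XI is sqrt(3)/2. Key observation: the block from step 3 through step 4 cancels to the identity and can be dropped.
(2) A full measurement returns |10> with probability 1/2.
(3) In the final state, XZ has expectation sqrt(3)/2.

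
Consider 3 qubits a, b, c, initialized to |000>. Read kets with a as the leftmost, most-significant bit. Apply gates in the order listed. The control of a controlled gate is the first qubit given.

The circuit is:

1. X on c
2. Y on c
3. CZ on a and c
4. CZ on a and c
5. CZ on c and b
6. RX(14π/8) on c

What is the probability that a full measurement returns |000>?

Outcome |000> occurs with probability sqrt(2)/4 + 1/2.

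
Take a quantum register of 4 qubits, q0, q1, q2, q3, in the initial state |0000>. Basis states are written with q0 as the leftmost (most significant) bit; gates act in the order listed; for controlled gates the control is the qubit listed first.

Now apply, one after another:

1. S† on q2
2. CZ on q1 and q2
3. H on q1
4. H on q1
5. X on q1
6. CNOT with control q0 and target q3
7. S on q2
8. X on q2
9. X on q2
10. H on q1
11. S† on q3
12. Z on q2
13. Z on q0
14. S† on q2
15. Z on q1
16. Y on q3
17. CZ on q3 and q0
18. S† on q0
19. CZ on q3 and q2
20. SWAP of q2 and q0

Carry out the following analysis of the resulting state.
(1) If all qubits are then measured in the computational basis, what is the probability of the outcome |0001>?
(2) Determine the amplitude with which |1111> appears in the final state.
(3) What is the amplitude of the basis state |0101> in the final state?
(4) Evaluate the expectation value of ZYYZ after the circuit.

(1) A full measurement returns |0001> with probability 1/2.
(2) The final state's coefficient on |1111> equals 0.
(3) |0101> carries amplitude sqrt(2)*I/2 in the final state.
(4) In the final state, ZYYZ has expectation 0.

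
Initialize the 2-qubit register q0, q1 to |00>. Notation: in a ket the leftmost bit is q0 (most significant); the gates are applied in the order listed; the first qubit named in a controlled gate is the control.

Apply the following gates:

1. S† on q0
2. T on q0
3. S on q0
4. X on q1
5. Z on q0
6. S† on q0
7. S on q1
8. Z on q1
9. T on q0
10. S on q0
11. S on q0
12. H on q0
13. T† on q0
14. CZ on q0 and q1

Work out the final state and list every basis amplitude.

The final amplitudes are 0 on |00>, -sqrt(2)*I/2 on |01>, 0 on |10>, sqrt(2)*exp(I*pi/4)/2 on |11>.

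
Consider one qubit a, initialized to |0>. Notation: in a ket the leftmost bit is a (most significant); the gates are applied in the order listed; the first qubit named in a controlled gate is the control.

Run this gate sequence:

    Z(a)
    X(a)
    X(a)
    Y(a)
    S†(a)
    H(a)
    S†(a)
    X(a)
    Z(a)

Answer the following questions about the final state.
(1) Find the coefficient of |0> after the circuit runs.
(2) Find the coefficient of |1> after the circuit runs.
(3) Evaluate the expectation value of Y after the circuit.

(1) |0> carries amplitude sqrt(2)*I/2 in the final state.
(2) The amplitude on |1> is -sqrt(2)/2.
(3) The expectation value of Y is 1.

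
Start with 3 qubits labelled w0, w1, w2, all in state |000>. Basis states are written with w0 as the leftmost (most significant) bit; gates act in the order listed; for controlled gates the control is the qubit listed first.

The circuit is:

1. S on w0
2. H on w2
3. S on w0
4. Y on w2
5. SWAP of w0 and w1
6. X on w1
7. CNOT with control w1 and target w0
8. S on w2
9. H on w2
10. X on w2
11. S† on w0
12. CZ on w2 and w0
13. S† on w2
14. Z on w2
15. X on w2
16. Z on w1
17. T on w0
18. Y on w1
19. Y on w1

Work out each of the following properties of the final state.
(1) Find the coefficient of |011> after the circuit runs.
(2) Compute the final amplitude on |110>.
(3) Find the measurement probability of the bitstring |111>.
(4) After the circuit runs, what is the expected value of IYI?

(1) |011> carries amplitude 0 in the final state.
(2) The final state's coefficient on |110> equals (-1 - I)*exp(I*pi/4)/2.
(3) A full measurement returns |111> with probability 1/2.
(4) In the final state, IYI has expectation 0.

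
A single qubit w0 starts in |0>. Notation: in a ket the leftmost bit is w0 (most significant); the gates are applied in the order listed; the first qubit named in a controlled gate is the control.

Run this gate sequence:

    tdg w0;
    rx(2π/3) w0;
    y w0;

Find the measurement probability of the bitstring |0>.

A full measurement returns |0> with probability 3/4.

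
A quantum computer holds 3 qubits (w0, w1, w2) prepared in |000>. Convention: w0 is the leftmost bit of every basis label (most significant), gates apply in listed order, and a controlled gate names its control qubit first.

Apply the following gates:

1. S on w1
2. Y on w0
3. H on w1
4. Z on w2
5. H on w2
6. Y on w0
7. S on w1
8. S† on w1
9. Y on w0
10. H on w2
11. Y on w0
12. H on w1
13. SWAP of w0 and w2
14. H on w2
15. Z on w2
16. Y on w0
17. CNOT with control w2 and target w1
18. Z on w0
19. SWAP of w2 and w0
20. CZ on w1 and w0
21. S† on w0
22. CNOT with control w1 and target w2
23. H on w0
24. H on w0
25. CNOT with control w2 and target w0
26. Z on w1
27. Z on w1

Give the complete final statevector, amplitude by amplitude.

The final amplitudes are -sqrt(2)*I/2 on |101>, -sqrt(2)/2 on |110>, and 0 on every other basis state. Key observation: steps 5-10 multiply out to the identity, so the circuit reduces to the remaining gates.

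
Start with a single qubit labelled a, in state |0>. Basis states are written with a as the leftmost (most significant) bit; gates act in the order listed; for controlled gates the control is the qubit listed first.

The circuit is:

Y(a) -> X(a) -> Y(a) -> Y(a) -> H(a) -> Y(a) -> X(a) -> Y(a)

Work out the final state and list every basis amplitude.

After the circuit, the state carries amplitude -sqrt(2)*I/2 on |0>, -sqrt(2)*I/2 on |1>.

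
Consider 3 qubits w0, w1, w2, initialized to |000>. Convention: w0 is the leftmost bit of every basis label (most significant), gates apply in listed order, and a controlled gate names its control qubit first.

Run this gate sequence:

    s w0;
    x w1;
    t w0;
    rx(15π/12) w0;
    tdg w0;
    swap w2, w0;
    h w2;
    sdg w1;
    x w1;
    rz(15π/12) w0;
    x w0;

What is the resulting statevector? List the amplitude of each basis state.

The final amplitudes are sqrt(2)*(sqrt(sqrt(2) + 2) - sqrt(2 - sqrt(2))*exp(3*I*pi/4))*exp(I*pi/8)/4 on |100>, sqrt(2)*(-sqrt(2 - sqrt(2)) + sqrt(sqrt(2) + 2)*exp(I*pi/4))*exp(7*I*pi/8)/4 on |101>, and 0 on every other basis state.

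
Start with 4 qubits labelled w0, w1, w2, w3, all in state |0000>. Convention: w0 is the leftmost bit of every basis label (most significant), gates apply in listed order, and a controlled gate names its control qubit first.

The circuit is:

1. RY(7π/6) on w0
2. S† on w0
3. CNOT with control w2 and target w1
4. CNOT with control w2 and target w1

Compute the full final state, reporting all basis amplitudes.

The final amplitudes are -sqrt(6)/4 + sqrt(2)/4 on |0000>, I*(-sqrt(6) - sqrt(2))/4 on |1000>, and 0 on every other basis state. Key observation: gates 3-4 undo each other exactly, leaving only the rest of the circuit to track.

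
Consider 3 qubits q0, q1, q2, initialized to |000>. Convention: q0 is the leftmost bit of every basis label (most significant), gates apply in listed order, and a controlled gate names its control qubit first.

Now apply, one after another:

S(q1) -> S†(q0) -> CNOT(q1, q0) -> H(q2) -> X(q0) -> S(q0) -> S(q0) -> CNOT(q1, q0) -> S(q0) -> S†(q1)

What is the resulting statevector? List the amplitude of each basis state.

The resulting statevector has amplitude -sqrt(2)*I/2 on |100>, -sqrt(2)*I/2 on |101>, and 0 on every other basis state.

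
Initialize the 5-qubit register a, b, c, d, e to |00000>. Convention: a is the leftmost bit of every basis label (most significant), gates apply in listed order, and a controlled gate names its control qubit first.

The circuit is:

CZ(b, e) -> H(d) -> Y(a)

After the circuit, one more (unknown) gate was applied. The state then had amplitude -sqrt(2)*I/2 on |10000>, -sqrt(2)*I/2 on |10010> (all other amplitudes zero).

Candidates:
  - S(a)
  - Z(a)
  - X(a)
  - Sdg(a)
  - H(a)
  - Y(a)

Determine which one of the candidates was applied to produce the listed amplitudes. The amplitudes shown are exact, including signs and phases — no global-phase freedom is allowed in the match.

It was Z(a) that produced the state shown.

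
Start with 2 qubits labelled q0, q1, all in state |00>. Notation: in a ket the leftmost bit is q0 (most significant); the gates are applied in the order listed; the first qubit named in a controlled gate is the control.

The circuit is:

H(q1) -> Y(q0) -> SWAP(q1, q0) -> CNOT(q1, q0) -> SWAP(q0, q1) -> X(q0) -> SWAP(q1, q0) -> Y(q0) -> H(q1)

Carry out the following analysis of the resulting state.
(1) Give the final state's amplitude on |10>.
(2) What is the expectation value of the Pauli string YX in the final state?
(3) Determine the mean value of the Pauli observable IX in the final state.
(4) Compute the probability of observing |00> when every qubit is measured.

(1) |10> carries amplitude -1/2 in the final state.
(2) In the final state, YX has expectation 0.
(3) The observable IX averages to 1.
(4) Outcome |00> occurs with probability 1/4.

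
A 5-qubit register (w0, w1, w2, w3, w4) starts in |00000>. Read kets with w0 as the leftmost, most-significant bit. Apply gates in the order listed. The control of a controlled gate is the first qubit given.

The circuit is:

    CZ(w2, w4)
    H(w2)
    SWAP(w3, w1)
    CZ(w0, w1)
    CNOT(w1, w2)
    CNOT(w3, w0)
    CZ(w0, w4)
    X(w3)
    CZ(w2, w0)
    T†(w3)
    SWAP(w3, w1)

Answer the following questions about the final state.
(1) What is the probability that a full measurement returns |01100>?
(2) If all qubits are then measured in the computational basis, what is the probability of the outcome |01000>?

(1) Outcome |01100> occurs with probability 1/2.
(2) Outcome |01000> occurs with probability 1/2.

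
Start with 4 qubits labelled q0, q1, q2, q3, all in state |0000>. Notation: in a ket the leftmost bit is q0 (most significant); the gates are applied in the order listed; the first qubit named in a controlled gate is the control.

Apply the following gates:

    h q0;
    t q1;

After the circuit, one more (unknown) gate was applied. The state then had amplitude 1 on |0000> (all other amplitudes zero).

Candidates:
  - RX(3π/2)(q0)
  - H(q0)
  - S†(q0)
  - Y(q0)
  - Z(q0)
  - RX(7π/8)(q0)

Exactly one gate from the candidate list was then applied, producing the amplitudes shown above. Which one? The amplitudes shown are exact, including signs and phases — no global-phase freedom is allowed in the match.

It was H(q0) that produced the state shown.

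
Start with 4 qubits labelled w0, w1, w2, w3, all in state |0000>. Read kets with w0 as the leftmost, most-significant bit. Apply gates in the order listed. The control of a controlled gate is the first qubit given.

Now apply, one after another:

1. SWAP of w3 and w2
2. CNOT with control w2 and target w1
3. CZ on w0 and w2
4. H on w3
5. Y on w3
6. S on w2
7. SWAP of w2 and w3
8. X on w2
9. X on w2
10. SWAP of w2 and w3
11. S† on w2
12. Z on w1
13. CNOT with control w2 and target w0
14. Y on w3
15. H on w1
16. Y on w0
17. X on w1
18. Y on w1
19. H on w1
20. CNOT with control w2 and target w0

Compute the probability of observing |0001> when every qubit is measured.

Outcome |0001> occurs with probability 0.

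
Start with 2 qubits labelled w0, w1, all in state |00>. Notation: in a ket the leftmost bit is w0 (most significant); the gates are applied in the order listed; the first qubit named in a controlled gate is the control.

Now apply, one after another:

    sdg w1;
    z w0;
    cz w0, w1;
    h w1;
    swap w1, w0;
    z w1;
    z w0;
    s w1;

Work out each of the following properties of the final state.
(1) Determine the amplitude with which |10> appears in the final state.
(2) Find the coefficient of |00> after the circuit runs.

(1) |10> carries amplitude -sqrt(2)/2 in the final state.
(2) The amplitude on |00> is sqrt(2)/2.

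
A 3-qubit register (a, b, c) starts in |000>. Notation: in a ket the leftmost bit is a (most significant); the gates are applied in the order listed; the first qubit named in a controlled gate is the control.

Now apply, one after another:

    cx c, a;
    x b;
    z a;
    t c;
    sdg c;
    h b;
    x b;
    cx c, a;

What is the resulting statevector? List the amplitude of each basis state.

The final amplitudes are -sqrt(2)/2 on |000>, sqrt(2)/2 on |010>, and 0 on every other basis state.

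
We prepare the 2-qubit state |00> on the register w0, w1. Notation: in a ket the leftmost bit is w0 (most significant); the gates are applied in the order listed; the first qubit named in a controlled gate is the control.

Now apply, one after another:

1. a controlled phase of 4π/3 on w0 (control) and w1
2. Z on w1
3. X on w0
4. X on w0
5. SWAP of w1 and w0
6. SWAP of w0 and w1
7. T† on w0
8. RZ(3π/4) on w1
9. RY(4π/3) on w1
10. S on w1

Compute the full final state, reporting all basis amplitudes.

After the circuit, the state carries amplitude exp(5*I*pi/8)/2 on |00>, sqrt(3)*exp(I*pi/8)/2 on |01>, 0 on |10>, 0 on |11>. Key observation: steps 3-4 multiply out to the identity, so the circuit reduces to the remaining gates.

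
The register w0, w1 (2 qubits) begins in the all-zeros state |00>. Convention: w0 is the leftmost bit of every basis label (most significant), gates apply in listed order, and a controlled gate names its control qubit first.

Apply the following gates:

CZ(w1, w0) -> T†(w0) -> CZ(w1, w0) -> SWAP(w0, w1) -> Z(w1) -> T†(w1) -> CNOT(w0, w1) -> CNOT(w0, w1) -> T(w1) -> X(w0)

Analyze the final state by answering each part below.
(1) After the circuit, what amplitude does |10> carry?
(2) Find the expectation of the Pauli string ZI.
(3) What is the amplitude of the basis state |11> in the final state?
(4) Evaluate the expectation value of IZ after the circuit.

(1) The final state's coefficient on |10> equals 1.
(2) The expectation value of ZI is -1.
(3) The final state's coefficient on |11> equals 0.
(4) In the final state, IZ has expectation 1.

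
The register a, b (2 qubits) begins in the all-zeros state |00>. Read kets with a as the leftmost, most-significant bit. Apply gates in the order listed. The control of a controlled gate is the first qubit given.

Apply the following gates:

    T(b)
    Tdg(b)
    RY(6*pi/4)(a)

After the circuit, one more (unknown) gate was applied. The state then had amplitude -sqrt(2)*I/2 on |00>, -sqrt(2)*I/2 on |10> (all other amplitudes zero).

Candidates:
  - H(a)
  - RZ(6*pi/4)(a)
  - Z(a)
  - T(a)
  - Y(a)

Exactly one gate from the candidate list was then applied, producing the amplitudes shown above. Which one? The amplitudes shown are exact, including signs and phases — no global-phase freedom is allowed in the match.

It was Y(a) that produced the state shown.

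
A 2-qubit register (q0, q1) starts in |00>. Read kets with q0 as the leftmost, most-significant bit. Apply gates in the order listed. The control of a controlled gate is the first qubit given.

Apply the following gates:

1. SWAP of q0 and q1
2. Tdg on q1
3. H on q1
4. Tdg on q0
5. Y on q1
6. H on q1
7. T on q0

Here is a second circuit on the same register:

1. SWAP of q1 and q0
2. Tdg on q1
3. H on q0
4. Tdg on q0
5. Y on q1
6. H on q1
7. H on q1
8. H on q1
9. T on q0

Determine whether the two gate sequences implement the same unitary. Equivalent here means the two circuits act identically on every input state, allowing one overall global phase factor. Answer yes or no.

No, they are not equivalent — no single phase factor reconciles the two unitaries.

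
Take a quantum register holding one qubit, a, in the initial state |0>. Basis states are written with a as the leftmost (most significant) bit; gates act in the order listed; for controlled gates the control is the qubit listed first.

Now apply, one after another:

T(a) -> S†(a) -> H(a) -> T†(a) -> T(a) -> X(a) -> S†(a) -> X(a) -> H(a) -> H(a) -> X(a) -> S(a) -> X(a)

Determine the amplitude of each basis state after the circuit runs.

After the circuit, the state carries amplitude sqrt(2)/2 on |0>, sqrt(2)/2 on |1>. Key observation: steps 6-13 multiply out to the identity, so the circuit reduces to the remaining gates.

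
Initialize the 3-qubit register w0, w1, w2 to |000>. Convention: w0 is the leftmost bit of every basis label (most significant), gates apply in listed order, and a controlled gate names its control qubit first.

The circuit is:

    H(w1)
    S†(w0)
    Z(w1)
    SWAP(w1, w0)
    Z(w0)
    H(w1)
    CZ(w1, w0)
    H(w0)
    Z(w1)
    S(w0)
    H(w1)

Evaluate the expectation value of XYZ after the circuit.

The expectation value of XYZ is 1.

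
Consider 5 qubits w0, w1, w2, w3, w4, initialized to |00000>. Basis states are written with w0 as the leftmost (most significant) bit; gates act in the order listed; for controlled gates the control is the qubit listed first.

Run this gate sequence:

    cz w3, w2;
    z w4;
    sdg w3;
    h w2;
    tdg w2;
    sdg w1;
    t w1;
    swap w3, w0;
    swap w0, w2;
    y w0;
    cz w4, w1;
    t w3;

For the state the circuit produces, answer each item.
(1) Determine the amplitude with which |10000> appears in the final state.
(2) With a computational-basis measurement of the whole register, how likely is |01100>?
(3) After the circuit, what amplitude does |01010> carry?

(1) The amplitude on |10000> is sqrt(2)*I/2.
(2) The probability of measuring |01100> is 0.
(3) |01010> carries amplitude 0 in the final state.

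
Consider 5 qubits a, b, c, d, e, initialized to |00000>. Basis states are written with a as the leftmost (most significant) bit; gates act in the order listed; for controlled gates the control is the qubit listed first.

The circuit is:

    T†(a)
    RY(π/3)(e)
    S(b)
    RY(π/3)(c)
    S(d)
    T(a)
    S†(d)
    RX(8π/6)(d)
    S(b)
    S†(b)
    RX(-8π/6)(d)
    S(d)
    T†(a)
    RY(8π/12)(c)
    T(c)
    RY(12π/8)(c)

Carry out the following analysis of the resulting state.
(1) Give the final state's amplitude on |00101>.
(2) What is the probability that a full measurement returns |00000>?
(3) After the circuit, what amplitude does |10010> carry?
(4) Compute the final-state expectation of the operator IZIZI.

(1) |00101> carries amplitude -sqrt(2)*exp(I*pi/4)/4 in the final state.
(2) The probability of measuring |00000> is 3/8.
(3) The amplitude on |10010> is 0.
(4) The observable IZIZI averages to 1.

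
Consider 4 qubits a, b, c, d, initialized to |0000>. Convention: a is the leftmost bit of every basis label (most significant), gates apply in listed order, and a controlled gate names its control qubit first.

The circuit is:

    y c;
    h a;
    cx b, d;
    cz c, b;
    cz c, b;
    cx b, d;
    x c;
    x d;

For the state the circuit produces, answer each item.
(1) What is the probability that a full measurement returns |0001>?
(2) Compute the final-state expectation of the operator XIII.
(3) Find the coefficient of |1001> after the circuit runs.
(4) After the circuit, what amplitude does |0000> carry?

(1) Outcome |0001> occurs with probability 1/2. Key observation: gates 3-6 undo each other exactly, leaving only the rest of the circuit to track.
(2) The observable XIII averages to 1.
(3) The final state's coefficient on |1001> equals sqrt(2)*I/2.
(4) The amplitude on |0000> is 0.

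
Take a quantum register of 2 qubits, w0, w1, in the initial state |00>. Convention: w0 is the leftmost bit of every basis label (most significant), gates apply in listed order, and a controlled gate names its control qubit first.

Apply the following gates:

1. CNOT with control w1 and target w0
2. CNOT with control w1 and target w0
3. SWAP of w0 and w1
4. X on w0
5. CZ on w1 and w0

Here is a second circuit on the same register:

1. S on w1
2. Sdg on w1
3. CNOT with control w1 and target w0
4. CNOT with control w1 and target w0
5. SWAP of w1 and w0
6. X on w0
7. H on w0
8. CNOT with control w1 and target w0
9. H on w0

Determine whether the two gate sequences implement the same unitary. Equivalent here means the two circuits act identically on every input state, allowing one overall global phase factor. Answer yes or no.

Yes: on every input state the two circuits agree up to one overall phase factor.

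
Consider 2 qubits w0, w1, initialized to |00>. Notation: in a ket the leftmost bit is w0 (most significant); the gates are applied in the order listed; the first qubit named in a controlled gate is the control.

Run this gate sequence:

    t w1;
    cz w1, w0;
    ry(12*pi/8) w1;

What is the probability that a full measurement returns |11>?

A full measurement returns |11> with probability 0.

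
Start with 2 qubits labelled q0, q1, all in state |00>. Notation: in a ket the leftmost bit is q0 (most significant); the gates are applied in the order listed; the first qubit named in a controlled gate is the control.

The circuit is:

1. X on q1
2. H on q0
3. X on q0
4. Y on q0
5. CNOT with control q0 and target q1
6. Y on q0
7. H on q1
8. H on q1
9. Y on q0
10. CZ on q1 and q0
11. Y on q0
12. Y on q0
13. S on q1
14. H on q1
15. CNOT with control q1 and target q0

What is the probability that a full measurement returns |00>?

Outcome |00> occurs with probability 1/4. Key observation: the block from step 6 through step 9 cancels to the identity and can be dropped.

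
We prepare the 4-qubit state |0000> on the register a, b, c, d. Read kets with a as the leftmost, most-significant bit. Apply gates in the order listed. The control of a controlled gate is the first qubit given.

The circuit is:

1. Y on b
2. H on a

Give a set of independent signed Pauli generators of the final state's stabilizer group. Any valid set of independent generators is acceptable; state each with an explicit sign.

One valid set of independent stabilizer generators is +XIII, -IZII, +IIZI, +IIIZ (any independent generating set of the same group is equally correct).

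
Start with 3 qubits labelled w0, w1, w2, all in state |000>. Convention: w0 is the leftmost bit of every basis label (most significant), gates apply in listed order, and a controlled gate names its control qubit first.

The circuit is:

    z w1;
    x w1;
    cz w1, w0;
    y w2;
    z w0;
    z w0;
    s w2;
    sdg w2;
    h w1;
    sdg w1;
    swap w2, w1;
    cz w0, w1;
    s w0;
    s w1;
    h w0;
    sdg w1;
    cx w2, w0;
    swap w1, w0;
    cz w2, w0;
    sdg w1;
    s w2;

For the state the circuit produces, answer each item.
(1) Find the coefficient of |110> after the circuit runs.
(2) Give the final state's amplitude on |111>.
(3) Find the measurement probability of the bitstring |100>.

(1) The final state's coefficient on |110> equals 1/2.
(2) |111> carries amplitude 1/2 in the final state.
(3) A full measurement returns |100> with probability 1/4.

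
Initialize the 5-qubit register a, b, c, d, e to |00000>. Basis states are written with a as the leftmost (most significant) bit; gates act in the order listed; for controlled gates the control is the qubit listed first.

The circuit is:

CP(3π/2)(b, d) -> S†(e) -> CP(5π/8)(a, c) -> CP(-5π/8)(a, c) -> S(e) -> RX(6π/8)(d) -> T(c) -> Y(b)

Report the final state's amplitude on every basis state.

After the circuit, the state carries amplitude I*sqrt(2 - sqrt(2))/2 on |01000>, sqrt(sqrt(2) + 2)/2 on |01010>, and 0 on every other basis state. Key observation: gates 2-5 undo each other exactly, leaving only the rest of the circuit to track.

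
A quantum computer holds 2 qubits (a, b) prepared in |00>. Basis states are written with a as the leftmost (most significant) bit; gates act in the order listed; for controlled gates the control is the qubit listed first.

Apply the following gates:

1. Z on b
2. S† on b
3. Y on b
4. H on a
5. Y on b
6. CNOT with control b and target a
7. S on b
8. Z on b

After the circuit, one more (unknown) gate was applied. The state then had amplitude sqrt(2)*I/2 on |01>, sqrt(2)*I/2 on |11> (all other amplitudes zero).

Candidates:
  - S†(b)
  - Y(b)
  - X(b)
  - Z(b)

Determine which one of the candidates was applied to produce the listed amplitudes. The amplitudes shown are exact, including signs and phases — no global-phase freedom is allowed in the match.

The applied gate was Y(b).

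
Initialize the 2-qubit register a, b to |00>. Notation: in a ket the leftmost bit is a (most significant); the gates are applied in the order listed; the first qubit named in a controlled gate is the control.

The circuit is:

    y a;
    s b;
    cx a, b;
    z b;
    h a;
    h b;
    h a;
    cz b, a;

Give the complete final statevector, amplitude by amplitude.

The final amplitudes are 0 on |00>, 0 on |01>, -sqrt(2)*I/2 on |10>, -sqrt(2)*I/2 on |11>.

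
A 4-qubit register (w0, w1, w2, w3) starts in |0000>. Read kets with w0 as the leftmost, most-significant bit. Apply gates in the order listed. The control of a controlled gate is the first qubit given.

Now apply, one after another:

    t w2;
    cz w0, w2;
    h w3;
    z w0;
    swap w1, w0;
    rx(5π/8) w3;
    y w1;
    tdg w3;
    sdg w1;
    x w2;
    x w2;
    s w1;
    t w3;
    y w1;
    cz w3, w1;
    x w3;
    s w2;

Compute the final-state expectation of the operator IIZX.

The observable IIZX averages to 1.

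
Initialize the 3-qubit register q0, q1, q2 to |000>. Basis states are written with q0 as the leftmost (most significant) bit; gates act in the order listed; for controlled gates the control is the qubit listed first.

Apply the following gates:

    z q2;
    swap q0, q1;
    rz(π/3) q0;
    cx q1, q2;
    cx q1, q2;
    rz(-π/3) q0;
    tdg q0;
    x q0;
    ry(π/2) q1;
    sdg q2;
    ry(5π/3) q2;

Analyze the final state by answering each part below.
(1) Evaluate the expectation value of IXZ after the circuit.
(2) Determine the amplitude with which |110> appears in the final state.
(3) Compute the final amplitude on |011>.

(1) The observable IXZ averages to 1/2. Key observation: gates 3-6 undo each other exactly, leaving only the rest of the circuit to track.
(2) The final state's coefficient on |110> equals -sqrt(6)/4.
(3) The final state's coefficient on |011> equals 0.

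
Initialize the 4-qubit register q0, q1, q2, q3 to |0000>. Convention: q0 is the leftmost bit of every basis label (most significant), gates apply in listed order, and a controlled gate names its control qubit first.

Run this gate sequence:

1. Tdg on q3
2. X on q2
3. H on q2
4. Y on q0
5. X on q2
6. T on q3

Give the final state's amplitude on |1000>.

The final state's coefficient on |1000> equals -sqrt(2)*I/2.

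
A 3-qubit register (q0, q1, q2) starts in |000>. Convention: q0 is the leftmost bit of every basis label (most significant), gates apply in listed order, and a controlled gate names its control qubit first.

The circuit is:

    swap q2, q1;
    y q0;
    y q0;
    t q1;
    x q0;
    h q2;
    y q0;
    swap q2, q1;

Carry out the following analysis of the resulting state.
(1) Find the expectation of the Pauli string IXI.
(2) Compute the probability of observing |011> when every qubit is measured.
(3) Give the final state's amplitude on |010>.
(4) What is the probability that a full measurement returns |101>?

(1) The observable IXI averages to 1.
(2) A full measurement returns |011> with probability 0.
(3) The amplitude on |010> is -sqrt(2)*I/2.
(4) The probability of measuring |101> is 0.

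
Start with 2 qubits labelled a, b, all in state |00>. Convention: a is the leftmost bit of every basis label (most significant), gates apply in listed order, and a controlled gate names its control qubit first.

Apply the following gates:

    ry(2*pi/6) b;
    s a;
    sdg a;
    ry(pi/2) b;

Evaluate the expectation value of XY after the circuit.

The observable XY averages to 0. Key observation: the block from step 2 through step 3 cancels to the identity and can be dropped.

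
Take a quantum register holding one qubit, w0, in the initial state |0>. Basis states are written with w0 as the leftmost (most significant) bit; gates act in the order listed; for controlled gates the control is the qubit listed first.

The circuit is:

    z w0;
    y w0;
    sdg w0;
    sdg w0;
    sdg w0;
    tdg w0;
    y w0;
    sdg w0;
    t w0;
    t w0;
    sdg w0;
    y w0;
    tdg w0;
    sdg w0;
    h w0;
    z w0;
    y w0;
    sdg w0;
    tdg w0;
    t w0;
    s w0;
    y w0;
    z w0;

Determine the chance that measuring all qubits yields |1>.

Outcome |1> occurs with probability 1/2. Key observation: steps 16-23 multiply out to the identity, so the circuit reduces to the remaining gates.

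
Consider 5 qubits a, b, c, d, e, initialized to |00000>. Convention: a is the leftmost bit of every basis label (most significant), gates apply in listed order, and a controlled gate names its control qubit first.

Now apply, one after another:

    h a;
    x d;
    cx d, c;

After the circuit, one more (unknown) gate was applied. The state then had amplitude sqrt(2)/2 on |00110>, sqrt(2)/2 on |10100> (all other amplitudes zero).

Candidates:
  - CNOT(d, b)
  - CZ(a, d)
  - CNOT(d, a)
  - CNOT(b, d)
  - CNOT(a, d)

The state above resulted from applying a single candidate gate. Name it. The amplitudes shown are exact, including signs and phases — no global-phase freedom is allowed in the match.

It was CNOT(a, d) that produced the state shown.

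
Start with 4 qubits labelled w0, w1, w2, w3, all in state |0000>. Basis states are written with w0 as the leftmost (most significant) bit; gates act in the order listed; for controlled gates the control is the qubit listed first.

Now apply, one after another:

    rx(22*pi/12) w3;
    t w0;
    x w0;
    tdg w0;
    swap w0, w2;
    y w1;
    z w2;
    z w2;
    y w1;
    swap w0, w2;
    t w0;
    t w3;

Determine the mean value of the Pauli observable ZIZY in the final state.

In the final state, ZIZY has expectation -sqrt(2)/4. Key observation: steps 4-11 multiply out to the identity, so the circuit reduces to the remaining gates.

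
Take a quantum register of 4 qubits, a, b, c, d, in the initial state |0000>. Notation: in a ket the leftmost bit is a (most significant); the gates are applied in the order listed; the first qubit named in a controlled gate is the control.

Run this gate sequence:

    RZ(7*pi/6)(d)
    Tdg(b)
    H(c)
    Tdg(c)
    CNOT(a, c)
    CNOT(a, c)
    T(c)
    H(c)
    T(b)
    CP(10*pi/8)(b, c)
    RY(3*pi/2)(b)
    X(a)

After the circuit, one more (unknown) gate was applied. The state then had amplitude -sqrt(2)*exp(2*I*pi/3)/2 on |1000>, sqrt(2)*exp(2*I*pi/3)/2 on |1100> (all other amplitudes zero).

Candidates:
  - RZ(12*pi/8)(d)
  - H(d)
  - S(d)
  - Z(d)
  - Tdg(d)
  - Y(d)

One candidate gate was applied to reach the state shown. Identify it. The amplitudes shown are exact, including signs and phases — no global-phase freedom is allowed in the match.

The applied gate was RZ(12*pi/8)(d).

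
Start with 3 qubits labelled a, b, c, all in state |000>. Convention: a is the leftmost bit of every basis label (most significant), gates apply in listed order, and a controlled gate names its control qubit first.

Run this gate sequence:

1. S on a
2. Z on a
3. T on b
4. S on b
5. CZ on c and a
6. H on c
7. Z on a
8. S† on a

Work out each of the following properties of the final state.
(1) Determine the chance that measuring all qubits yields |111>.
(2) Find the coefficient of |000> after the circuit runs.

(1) The probability of measuring |111> is 0.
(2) The final state's coefficient on |000> equals sqrt(2)/2.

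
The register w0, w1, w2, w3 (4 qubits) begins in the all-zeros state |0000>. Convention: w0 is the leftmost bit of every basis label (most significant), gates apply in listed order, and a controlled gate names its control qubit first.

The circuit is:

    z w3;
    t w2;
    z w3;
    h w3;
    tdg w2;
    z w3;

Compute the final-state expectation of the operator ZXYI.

The observable ZXYI averages to 0.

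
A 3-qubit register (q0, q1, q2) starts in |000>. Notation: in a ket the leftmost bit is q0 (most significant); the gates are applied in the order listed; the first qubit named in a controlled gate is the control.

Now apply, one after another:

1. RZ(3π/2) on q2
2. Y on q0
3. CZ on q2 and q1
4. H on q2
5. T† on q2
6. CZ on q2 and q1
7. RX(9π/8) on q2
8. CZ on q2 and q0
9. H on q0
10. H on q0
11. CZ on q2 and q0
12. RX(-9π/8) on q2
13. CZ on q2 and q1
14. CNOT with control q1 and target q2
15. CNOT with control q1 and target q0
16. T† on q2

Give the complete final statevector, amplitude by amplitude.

The final amplitudes are -sqrt(2)*exp(3*I*pi/4)/2 on |100>, -sqrt(2)*exp(I*pi/4)/2 on |101>, and 0 on every other basis state. Key observation: the block from step 6 through step 13 cancels to the identity and can be dropped.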